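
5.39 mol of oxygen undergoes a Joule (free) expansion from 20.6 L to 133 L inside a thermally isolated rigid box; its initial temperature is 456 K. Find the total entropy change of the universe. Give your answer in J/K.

For an ideal gas in free expansion Q = 0 and W = 0, so T is unchanged.
Entropy is a state function; using a reversible isothermal path, ΔS_gas = nR ln(V₂/V₁) = 5.39 × 8.314 × ln(133/20.6) = 83.6 J/K.
The insulated surroundings exchange no heat, so ΔS_surr = 0 and ΔS_universe = ΔS_gas.

ΔS_universe = 83.6 J/K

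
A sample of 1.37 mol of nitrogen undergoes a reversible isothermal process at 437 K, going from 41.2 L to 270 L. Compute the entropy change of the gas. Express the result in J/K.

For an isothermal ideal gas ΔS_gas = nR ln(V₂/V₁) = 1.37 × 8.314 × ln(270/41.2) = 21.4 J/K.

ΔS_gas = 21.4 J/K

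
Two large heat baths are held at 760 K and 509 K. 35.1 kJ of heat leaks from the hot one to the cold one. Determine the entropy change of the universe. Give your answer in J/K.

ΔS_total = 22.8 J/K

ΔS_hot = −Q/T_H = −35100/760 = -46.18 J/K and ΔS_cold = +Q/T_C = 35100/509 = 68.96 J/K.
ΔS_total = -46.18 + 68.96 = 22.8 J/K, positive as the second law requires.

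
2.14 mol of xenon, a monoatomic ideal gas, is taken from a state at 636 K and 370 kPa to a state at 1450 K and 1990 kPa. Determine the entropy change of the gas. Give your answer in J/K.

ΔS = 6.72 J/K

ΔS = nC_p ln(T₂/T₁) − nR ln(P₂/P₁), with C_p = 5R/2 = 20.79 J mol⁻¹ K⁻¹ for a monoatomic ideal gas.
ΔS = 2.14 × [20.79 × ln(1450/636) − 8.314 × ln(1990/370)] = 6.72 J/K.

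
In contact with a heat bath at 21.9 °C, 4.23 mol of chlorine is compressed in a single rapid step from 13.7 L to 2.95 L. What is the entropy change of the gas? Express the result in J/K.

Entropy is a state function, so ΔS_gas depends only on the end states.
For an isothermal ideal gas ΔS_gas = nR ln(V₂/V₁) = 4.23 × 8.314 × ln(2.95/13.7) = -54 J/K.

ΔS_gas = -54 J/K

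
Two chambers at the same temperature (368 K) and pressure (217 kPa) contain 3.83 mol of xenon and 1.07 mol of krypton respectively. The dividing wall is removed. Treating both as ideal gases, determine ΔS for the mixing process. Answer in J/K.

ΔS_mix = 21.4 J/K

Mole fractions: x_A = 3.83/4.9 = 0.782, x_B = 0.218.
ΔS_mix = −R(n_A ln x_A + n_B ln x_B) = −8.314 × (3.83 ln 0.782 + 1.07 ln 0.218) = 21.4 J/K.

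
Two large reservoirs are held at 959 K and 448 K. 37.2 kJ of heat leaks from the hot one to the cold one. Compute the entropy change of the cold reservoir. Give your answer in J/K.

The cold reservoir gains heat Q, so ΔS_cold = +Q/T_C = 37200/448 = 83 J/K.

ΔS_cold = 83 J/K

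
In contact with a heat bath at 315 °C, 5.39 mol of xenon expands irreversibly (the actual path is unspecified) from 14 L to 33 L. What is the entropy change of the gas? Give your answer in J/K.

Entropy is a state function, so ΔS_gas depends only on the end states.
For an isothermal ideal gas ΔS_gas = nR ln(V₂/V₁) = 5.39 × 8.314 × ln(33/14) = 38.4 J/K.

ΔS_gas = 38.4 J/K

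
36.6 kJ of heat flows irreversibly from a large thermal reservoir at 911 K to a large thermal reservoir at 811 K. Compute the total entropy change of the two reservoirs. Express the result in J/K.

ΔS_total = 4.95 J/K

ΔS_hot = −Q/T_H = −36600/911 = -40.18 J/K and ΔS_cold = +Q/T_C = 36600/811 = 45.13 J/K.
ΔS_total = -40.18 + 45.13 = 4.95 J/K, positive as the second law requires.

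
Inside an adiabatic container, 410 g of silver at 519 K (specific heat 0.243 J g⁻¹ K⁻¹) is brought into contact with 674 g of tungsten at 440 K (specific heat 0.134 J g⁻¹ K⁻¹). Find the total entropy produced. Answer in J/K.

Energy balance: T_f = (m₁c₁T₁ + m₂c₂T₂)/(m₁c₁ + m₂c₂) = 481.44 K.
ΔS₁ = m₁c₁ ln(T_f/T₁) = 99.63 × ln(481.44/519) = -7.485 J/K.
ΔS₂ = m₂c₂ ln(T_f/T₂) = 90.316 × ln(481.44/440) = 8.128 J/K.
ΔS_total = -7.485 + 8.128 = 0.643 J/K.

ΔS_total = 0.643 J/K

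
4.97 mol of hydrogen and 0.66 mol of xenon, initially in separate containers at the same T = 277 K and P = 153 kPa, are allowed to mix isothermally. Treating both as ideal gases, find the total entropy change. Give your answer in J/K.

ΔS_mix = 16.9 J/K

Mole fractions: x_A = 4.97/5.63 = 0.883, x_B = 0.117.
ΔS_mix = −R(n_A ln x_A + n_B ln x_B) = −8.314 × (4.97 ln 0.883 + 0.66 ln 0.117) = 16.9 J/K.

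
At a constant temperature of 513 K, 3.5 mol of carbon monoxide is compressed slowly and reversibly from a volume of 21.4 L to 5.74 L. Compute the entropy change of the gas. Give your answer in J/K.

For an isothermal ideal gas ΔS_gas = nR ln(V₂/V₁) = 3.5 × 8.314 × ln(5.74/21.4) = -38.3 J/K.

ΔS_gas = -38.3 J/K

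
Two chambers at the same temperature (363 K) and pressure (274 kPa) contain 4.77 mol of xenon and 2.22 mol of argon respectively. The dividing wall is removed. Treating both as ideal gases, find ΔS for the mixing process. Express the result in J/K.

ΔS_mix = 36.3 J/K

Mole fractions: x_A = 4.77/6.99 = 0.682, x_B = 0.318.
ΔS_mix = −R(n_A ln x_A + n_B ln x_B) = −8.314 × (4.77 ln 0.682 + 2.22 ln 0.318) = 36.3 J/K.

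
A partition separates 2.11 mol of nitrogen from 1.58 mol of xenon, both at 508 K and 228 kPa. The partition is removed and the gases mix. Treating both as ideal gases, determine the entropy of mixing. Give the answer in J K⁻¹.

ΔS_mix = 20.9 J/K

Mole fractions: x_A = 2.11/3.69 = 0.572, x_B = 0.428.
ΔS_mix = −R(n_A ln x_A + n_B ln x_B) = −8.314 × (2.11 ln 0.572 + 1.58 ln 0.428) = 20.9 J/K.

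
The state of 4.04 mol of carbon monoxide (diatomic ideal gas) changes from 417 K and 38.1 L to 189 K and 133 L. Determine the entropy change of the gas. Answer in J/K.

ΔS = -24.5 J/K

Entropy is a state function: ΔS = nC_V ln(T₂/T₁) + nR ln(V₂/V₁), with C_V = 5R/2 = 20.79 J mol⁻¹ K⁻¹ for a diatomic ideal gas.
ΔS = 4.04 × [20.79 × ln(189/417) + 8.314 × ln(133/38.1)] = -24.5 J/K.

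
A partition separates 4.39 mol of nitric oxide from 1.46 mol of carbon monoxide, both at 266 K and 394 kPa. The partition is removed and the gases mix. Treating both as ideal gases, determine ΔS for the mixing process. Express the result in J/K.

ΔS_mix = 27.3 J/K

Mole fractions: x_A = 4.39/5.85 = 0.75, x_B = 0.25.
ΔS_mix = −R(n_A ln x_A + n_B ln x_B) = −8.314 × (4.39 ln 0.75 + 1.46 ln 0.25) = 27.3 J/K.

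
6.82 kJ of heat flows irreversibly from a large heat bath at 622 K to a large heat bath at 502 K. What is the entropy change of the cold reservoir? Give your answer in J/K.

ΔS_cold = 13.6 J/K

The cold reservoir gains heat Q, so ΔS_cold = +Q/T_C = 6820/502 = 13.6 J/K.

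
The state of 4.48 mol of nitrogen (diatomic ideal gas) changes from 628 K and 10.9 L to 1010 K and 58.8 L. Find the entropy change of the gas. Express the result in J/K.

Entropy is a state function: ΔS = nC_V ln(T₂/T₁) + nR ln(V₂/V₁), with C_V = 5R/2 = 20.79 J mol⁻¹ K⁻¹ for a diatomic ideal gas.
ΔS = 4.48 × [20.79 × ln(1010/628) + 8.314 × ln(58.8/10.9)] = 107 J/K.

ΔS = 107 J/K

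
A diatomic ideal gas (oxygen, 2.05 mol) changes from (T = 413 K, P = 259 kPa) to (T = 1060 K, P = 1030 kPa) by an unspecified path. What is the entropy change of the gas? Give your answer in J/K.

ΔS = nC_p ln(T₂/T₁) − nR ln(P₂/P₁), with C_p = 7R/2 = 29.1 J mol⁻¹ K⁻¹ for a diatomic ideal gas.
ΔS = 2.05 × [29.1 × ln(1060/413) − 8.314 × ln(1030/259)] = 32.7 J/K.

ΔS = 32.7 J/K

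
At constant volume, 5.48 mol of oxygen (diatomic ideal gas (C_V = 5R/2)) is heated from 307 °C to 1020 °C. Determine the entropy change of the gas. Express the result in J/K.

In kelvin: T₁ = 580.15 K, T₂ = 1293.15 K. At constant volume, ΔS = nC_V ln(T₂/T₁) with C_V = 5R/2 = 20.79 J mol⁻¹ K⁻¹.
ΔS = 5.48 × 20.79 × ln(1293.15/580.15) = 91.3 J/K.

ΔS = 91.3 J/K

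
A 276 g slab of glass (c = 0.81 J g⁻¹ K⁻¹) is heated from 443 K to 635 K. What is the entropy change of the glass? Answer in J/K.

ΔS = 80.5 J/K

ΔS = ∫dQ_rev/T = m c ln(T₂/T₁) = 276 × 0.81 × ln(635/443) = 80.5 J/K.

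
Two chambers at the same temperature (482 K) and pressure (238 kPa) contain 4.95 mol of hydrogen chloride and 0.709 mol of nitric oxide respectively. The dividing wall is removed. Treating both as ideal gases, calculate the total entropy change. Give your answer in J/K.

Mole fractions: x_A = 4.95/5.66 = 0.875, x_B = 0.125.
ΔS_mix = −R(n_A ln x_A + n_B ln x_B) = −8.314 × (4.95 ln 0.875 + 0.709 ln 0.125) = 17.8 J/K.

ΔS_mix = 17.8 J/K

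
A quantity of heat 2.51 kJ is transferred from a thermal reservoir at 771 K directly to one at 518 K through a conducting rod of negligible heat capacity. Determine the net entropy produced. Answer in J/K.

ΔS_hot = −Q/T_H = −2510/771 = -3.256 J/K and ΔS_cold = +Q/T_C = 2510/518 = 4.846 J/K.
ΔS_total = -3.256 + 4.846 = 1.59 J/K, positive as the second law requires.

ΔS_total = 1.59 J/K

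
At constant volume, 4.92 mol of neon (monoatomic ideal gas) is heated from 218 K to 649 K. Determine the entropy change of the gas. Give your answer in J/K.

At constant volume, ΔS = nC_V ln(T₂/T₁) with C_V = 3R/2 = 12.47 J mol⁻¹ K⁻¹.
ΔS = 4.92 × 12.47 × ln(649/218) = 66.9 J/K.

ΔS = 66.9 J/K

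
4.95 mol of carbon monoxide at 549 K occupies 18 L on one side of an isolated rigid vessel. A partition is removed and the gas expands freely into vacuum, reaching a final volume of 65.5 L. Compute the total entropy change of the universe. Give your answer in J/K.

ΔS_universe = 53.2 J/K

No heat is exchanged and no work is done, so the ideal-gas temperature stays constant.
Entropy is a state function; using a reversible isothermal path, ΔS_gas = nR ln(V₂/V₁) = 4.95 × 8.314 × ln(65.5/18) = 53.2 J/K.
The insulated surroundings exchange no heat, so ΔS_surr = 0 and ΔS_universe = ΔS_gas.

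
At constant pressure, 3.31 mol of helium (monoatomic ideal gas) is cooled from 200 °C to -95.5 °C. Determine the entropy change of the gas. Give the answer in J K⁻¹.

In kelvin: T₁ = 473.15 K, T₂ = 177.65 K. At constant pressure, ΔS = nC_p ln(T₂/T₁) with C_p = 5R/2 = 20.79 J mol⁻¹ K⁻¹.
ΔS = 3.31 × 20.79 × ln(177.65/473.15) = -67.4 J/K.

ΔS = -67.4 J/K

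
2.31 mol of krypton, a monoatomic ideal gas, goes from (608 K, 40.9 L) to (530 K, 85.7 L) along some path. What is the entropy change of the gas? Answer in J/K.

Entropy is a state function: ΔS = nC_V ln(T₂/T₁) + nR ln(V₂/V₁), with C_V = 3R/2 = 12.47 J mol⁻¹ K⁻¹ for a monoatomic ideal gas.
ΔS = 2.31 × [12.47 × ln(530/608) + 8.314 × ln(85.7/40.9)] = 10.3 J/K.

ΔS = 10.3 J/K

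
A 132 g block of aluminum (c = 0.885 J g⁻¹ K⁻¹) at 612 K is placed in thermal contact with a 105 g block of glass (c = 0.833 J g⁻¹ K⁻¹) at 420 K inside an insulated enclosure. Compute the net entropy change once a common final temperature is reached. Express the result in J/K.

Energy balance: T_f = (m₁c₁T₁ + m₂c₂T₂)/(m₁c₁ + m₂c₂) = 529.79 K.
ΔS₁ = m₁c₁ ln(T_f/T₁) = 116.82 × ln(529.79/612) = -16.85 J/K.
ΔS₂ = m₂c₂ ln(T_f/T₂) = 87.465 × ln(529.79/420) = 20.31 J/K.
ΔS_total = -16.85 + 20.31 = 3.46 J/K.

ΔS_total = 3.46 J/K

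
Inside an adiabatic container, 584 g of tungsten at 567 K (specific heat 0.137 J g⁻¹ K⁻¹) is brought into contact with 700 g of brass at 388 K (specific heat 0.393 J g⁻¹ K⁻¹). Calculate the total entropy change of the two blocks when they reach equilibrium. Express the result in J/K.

Energy balance: T_f = (m₁c₁T₁ + m₂c₂T₂)/(m₁c₁ + m₂c₂) = 428.33 K.
ΔS₁ = m₁c₁ ln(T_f/T₁) = 80.008 × ln(428.33/567) = -22.44 J/K.
ΔS₂ = m₂c₂ ln(T_f/T₂) = 275.1 × ln(428.33/388) = 27.2 J/K.
ΔS_total = -22.44 + 27.2 = 4.76 J/K.

ΔS_total = 4.76 J/K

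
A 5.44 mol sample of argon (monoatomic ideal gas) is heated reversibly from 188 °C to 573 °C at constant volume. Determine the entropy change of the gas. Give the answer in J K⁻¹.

ΔS = 41.2 J/K

In kelvin: T₁ = 461.15 K, T₂ = 846.15 K. At constant volume, ΔS = nC_V ln(T₂/T₁) with C_V = 3R/2 = 12.47 J mol⁻¹ K⁻¹.
ΔS = 5.44 × 12.47 × ln(846.15/461.15) = 41.2 J/K.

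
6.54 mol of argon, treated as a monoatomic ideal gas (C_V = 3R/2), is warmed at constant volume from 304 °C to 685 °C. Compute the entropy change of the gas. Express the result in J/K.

ΔS = 41.3 J/K

In kelvin: T₁ = 577.15 K, T₂ = 958.15 K. At constant volume, ΔS = nC_V ln(T₂/T₁) with C_V = 3R/2 = 12.47 J mol⁻¹ K⁻¹.
ΔS = 6.54 × 12.47 × ln(958.15/577.15) = 41.3 J/K.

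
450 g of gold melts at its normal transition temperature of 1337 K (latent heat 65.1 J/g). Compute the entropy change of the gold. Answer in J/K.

ΔS = 21.9 J/K

Heat absorbed by the substance: Q = mL = 450 × 65.1 = 29295 J.
At constant T, ΔS = Q_rev/T = 29295 / 1337 = 21.9 J/K.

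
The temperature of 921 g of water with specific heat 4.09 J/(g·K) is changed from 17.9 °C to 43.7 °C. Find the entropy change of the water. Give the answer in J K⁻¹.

In kelvin: T₁ = 291.05 K, T₂ = 316.85 K. ΔS = ∫dQ_rev/T = m c ln(T₂/T₁) = 921 × 4.09 × ln(316.85/291.05) = 320 J/K.

ΔS = 320 J/K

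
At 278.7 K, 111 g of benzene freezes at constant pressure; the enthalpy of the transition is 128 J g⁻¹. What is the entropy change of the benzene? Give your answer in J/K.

ΔS = -51 J/K

Heat released by the substance: Q = −mL = −111 × 128 = −14208 J.
At constant T, ΔS = Q_rev/T = −14208 / 278.7 = -51 J/K.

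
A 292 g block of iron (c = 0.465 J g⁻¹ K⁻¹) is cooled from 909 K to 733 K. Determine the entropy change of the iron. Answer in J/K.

ΔS = -29.2 J/K

ΔS = ∫dQ_rev/T = m c ln(T₂/T₁) = 292 × 0.465 × ln(733/909) = -29.2 J/K.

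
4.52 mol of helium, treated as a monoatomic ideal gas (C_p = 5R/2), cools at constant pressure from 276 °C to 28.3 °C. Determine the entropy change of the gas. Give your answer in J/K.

ΔS = -56.3 J/K

In kelvin: T₁ = 549.15 K, T₂ = 301.45 K. At constant pressure, ΔS = nC_p ln(T₂/T₁) with C_p = 5R/2 = 20.79 J mol⁻¹ K⁻¹.
ΔS = 4.52 × 20.79 × ln(301.45/549.15) = -56.3 J/K.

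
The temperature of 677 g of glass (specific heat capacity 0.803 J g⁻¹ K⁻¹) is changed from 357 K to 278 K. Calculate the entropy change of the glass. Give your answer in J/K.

ΔS = -136 J/K

ΔS = ∫dQ_rev/T = m c ln(T₂/T₁) = 677 × 0.803 × ln(278/357) = -136 J/K.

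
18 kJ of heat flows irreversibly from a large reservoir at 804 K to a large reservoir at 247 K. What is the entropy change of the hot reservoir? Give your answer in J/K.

ΔS_hot = -22.4 J/K

The hot reservoir loses heat Q, so ΔS_hot = −Q/T_H = −18000/804 = -22.4 J/K.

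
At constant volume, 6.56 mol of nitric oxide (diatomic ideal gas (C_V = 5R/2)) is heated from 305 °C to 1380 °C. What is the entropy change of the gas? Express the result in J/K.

ΔS = 143 J/K

In kelvin: T₁ = 578.15 K, T₂ = 1653.15 K. At constant volume, ΔS = nC_V ln(T₂/T₁) with C_V = 5R/2 = 20.79 J mol⁻¹ K⁻¹.
ΔS = 6.56 × 20.79 × ln(1653.15/578.15) = 143 J/K.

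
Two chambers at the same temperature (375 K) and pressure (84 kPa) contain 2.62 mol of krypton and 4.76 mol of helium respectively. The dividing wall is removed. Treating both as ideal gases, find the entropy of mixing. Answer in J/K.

ΔS_mix = 39.9 J/K

Mole fractions: x_A = 2.62/7.38 = 0.355, x_B = 0.645.
ΔS_mix = −R(n_A ln x_A + n_B ln x_B) = −8.314 × (2.62 ln 0.355 + 4.76 ln 0.645) = 39.9 J/K.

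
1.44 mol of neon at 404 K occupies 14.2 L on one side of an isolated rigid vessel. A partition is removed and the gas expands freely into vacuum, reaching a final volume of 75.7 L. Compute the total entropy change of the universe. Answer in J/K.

No heat is exchanged and no work is done, so the ideal-gas temperature stays constant.
Entropy is a state function; using a reversible isothermal path, ΔS_gas = nR ln(V₂/V₁) = 1.44 × 8.314 × ln(75.7/14.2) = 20 J/K.
The insulated surroundings exchange no heat, so ΔS_surr = 0 and ΔS_universe = ΔS_gas.

ΔS_universe = 20 J/K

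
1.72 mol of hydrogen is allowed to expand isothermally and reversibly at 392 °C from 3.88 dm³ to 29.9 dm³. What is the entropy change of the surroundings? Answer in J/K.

For an isothermal ideal gas ΔS_gas = nR ln(V₂/V₁) = 1.72 × 8.314 × ln(29.9/3.88) = 29.2 J/K.
The process is reversible, so ΔS_surr = −ΔS_gas = -29.2 J/K and ΔS_universe = 0.

ΔS_surr = -29.2 J/K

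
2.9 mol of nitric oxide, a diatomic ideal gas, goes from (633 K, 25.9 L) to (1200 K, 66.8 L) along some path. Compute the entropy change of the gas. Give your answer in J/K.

ΔS = 61.4 J/K

Entropy is a state function: ΔS = nC_V ln(T₂/T₁) + nR ln(V₂/V₁), with C_V = 5R/2 = 20.79 J mol⁻¹ K⁻¹ for a diatomic ideal gas.
ΔS = 2.9 × [20.79 × ln(1200/633) + 8.314 × ln(66.8/25.9)] = 61.4 J/K.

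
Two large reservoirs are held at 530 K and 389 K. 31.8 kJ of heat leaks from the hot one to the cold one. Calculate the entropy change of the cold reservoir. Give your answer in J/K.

The cold reservoir gains heat Q, so ΔS_cold = +Q/T_C = 31800/389 = 81.7 J/K.

ΔS_cold = 81.7 J/K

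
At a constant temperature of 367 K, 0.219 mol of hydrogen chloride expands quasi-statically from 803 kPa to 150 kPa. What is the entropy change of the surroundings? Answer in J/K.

ΔS_surr = -3.05 J/K

For an isothermal ideal gas ΔS_gas = nR ln(P₁/P₂) = 0.219 × 8.314 × ln(803/150) = 3.05 J/K.
The process is reversible, so ΔS_surr = −ΔS_gas = -3.05 J/K and ΔS_universe = 0.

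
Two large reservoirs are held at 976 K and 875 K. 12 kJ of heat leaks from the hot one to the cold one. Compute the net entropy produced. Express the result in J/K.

ΔS_hot = −Q/T_H = −12000/976 = -12.295 J/K and ΔS_cold = +Q/T_C = 12000/875 = 13.714 J/K.
ΔS_total = -12.295 + 13.714 = 1.42 J/K, positive as the second law requires.

ΔS_total = 1.42 J/K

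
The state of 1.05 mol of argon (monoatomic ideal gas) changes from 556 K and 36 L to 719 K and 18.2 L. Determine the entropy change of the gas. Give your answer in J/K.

Entropy is a state function: ΔS = nC_V ln(T₂/T₁) + nR ln(V₂/V₁), with C_V = 3R/2 = 12.47 J mol⁻¹ K⁻¹ for a monoatomic ideal gas.
ΔS = 1.05 × [12.47 × ln(719/556) + 8.314 × ln(18.2/36)] = -2.59 J/K.

ΔS = -2.59 J/K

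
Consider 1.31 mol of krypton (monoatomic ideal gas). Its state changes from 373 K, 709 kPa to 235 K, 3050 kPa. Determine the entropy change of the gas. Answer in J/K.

ΔS = nC_p ln(T₂/T₁) − nR ln(P₂/P₁), with C_p = 5R/2 = 20.79 J mol⁻¹ K⁻¹ for a monoatomic ideal gas.
ΔS = 1.31 × [20.79 × ln(235/373) − 8.314 × ln(3050/709)] = -28.5 J/K.

ΔS = -28.5 J/K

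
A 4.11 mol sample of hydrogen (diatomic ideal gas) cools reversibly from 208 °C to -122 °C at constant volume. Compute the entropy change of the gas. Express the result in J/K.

In kelvin: T₁ = 481.15 K, T₂ = 151.15 K. At constant volume, ΔS = nC_V ln(T₂/T₁) with C_V = 5R/2 = 20.79 J mol⁻¹ K⁻¹.
ΔS = 4.11 × 20.79 × ln(151.15/481.15) = -98.9 J/K.

ΔS = -98.9 J/K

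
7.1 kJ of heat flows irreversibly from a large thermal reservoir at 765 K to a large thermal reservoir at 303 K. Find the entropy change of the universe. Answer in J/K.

ΔS_total = 14.2 J/K

ΔS_hot = −Q/T_H = −7100/765 = -9.281 J/K and ΔS_cold = +Q/T_C = 7100/303 = 23.432 J/K.
ΔS_total = -9.281 + 23.432 = 14.2 J/K, positive as the second law requires.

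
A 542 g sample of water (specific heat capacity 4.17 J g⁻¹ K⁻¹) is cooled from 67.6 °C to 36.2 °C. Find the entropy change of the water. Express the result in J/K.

ΔS = -219 J/K

In kelvin: T₁ = 340.75 K, T₂ = 309.35 K. ΔS = ∫dQ_rev/T = m c ln(T₂/T₁) = 542 × 4.17 × ln(309.35/340.75) = -219 J/K.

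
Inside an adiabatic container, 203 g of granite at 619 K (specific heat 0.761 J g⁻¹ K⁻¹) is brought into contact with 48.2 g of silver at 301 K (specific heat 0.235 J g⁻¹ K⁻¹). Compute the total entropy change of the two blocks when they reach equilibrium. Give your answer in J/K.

ΔS_total = 2.24 J/K

Energy balance: T_f = (m₁c₁T₁ + m₂c₂T₂)/(m₁c₁ + m₂c₂) = 597.28 K.
ΔS₁ = m₁c₁ ln(T_f/T₁) = 154.483 × ln(597.28/619) = -5.519 J/K.
ΔS₂ = m₂c₂ ln(T_f/T₂) = 11.327 × ln(597.28/301) = 7.762 J/K.
ΔS_total = -5.519 + 7.762 = 2.24 J/K.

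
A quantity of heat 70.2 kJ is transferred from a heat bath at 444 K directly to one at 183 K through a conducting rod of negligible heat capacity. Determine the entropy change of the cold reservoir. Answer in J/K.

The cold reservoir gains heat Q, so ΔS_cold = +Q/T_C = 70200/183 = 384 J/K.

ΔS_cold = 384 J/K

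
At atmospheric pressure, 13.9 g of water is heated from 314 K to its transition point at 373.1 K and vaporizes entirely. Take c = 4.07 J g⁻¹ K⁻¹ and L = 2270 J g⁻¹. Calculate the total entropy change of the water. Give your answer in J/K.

Warming step: ΔS₁ = m c ln(T_tr/T_i) = 13.9 × 4.07 × ln(373.1/314) = 9.756 J/K.
Phase change: ΔS₂ = +mL/T_tr = 13.9 × 2270 / 373.1 = 84.57 J/K.
ΔS_total = (9.756) + (84.57) = 94.3 J/K.

ΔS = 94.3 J/K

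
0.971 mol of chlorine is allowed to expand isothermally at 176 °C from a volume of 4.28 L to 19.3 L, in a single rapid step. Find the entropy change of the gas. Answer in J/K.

ΔS_gas = 12.2 J/K

Entropy is a state function, so ΔS_gas depends only on the end states.
For an isothermal ideal gas ΔS_gas = nR ln(V₂/V₁) = 0.971 × 8.314 × ln(19.3/4.28) = 12.2 J/K.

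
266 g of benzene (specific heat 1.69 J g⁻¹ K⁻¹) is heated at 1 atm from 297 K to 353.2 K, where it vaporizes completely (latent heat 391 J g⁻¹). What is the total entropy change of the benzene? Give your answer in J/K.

Warming step: ΔS₁ = m c ln(T_tr/T_i) = 266 × 1.69 × ln(353.2/297) = 77.91 J/K.
Phase change: ΔS₂ = +mL/T_tr = 266 × 391 / 353.2 = 294.5 J/K.
ΔS_total = (77.91) + (294.5) = 372 J/K.

ΔS = 372 J/K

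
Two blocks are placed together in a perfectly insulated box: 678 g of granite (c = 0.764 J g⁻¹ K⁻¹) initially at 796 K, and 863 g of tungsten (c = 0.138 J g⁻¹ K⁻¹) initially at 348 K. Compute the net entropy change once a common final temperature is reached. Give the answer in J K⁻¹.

ΔS_total = 27.7 J/K

Energy balance: T_f = (m₁c₁T₁ + m₂c₂T₂)/(m₁c₁ + m₂c₂) = 712.25 K.
ΔS₁ = m₁c₁ ln(T_f/T₁) = 517.992 × ln(712.25/796) = -57.58 J/K.
ΔS₂ = m₂c₂ ln(T_f/T₂) = 119.094 × ln(712.25/348) = 85.3 J/K.
ΔS_total = -57.58 + 85.3 = 27.7 J/K.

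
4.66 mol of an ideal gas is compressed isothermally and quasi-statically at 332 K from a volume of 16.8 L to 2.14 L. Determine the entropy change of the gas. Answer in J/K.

ΔS_gas = -79.8 J/K

For an isothermal ideal gas ΔS_gas = nR ln(V₂/V₁) = 4.66 × 8.314 × ln(2.14/16.8) = -79.8 J/K.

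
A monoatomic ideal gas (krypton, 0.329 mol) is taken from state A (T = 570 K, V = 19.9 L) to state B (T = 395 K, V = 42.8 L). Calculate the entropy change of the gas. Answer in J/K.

Entropy is a state function: ΔS = nC_V ln(T₂/T₁) + nR ln(V₂/V₁), with C_V = 3R/2 = 12.47 J mol⁻¹ K⁻¹ for a monoatomic ideal gas.
ΔS = 0.329 × [12.47 × ln(395/570) + 8.314 × ln(42.8/19.9)] = 0.59 J/K.

ΔS = 0.59 J/K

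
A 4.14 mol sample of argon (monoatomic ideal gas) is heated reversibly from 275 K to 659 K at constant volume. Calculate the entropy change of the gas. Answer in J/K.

At constant volume, ΔS = nC_V ln(T₂/T₁) with C_V = 3R/2 = 12.47 J mol⁻¹ K⁻¹.
ΔS = 4.14 × 12.47 × ln(659/275) = 45.1 J/K.

ΔS = 45.1 J/K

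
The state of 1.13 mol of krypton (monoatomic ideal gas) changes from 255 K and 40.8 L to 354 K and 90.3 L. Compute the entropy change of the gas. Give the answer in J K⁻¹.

Entropy is a state function: ΔS = nC_V ln(T₂/T₁) + nR ln(V₂/V₁), with C_V = 3R/2 = 12.47 J mol⁻¹ K⁻¹ for a monoatomic ideal gas.
ΔS = 1.13 × [12.47 × ln(354/255) + 8.314 × ln(90.3/40.8)] = 12.1 J/K.

ΔS = 12.1 J/K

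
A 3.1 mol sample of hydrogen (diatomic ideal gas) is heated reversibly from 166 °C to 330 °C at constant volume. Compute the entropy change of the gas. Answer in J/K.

ΔS = 20.4 J/K

In kelvin: T₁ = 439.15 K, T₂ = 603.15 K. At constant volume, ΔS = nC_V ln(T₂/T₁) with C_V = 5R/2 = 20.79 J mol⁻¹ K⁻¹.
ΔS = 3.1 × 20.79 × ln(603.15/439.15) = 20.4 J/K.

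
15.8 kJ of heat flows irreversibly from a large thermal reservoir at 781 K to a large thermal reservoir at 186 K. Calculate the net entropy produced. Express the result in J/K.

ΔS_hot = −Q/T_H = −15800/781 = -20.23 J/K and ΔS_cold = +Q/T_C = 15800/186 = 84.95 J/K.
ΔS_total = -20.23 + 84.95 = 64.7 J/K, positive as the second law requires.

ΔS_total = 64.7 J/K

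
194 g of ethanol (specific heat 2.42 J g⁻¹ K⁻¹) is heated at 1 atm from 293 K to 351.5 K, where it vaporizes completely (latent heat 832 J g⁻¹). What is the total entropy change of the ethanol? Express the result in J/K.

ΔS = 545 J/K

Warming step: ΔS₁ = m c ln(T_tr/T_i) = 194 × 2.42 × ln(351.5/293) = 85.46 J/K.
Phase change: ΔS₂ = +mL/T_tr = 194 × 832 / 351.5 = 459.2 J/K.
ΔS_total = (85.46) + (459.2) = 545 J/K.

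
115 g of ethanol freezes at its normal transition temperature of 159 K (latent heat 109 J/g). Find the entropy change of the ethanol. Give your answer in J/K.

Heat released by the substance: Q = −mL = −115 × 109 = −12535 J.
At constant T, ΔS = Q_rev/T = −12535 / 159 = -78.8 J/K.

ΔS = -78.8 J/K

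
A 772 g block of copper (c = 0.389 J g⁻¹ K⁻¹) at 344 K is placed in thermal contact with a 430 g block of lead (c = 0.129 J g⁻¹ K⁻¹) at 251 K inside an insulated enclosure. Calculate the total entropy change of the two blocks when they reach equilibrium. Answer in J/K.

ΔS_total = 2.16 J/K

Energy balance: T_f = (m₁c₁T₁ + m₂c₂T₂)/(m₁c₁ + m₂c₂) = 329.5 K.
ΔS₁ = m₁c₁ ln(T_f/T₁) = 300.308 × ln(329.5/344) = -12.93 J/K.
ΔS₂ = m₂c₂ ln(T_f/T₂) = 55.47 × ln(329.5/251) = 15.09 J/K.
ΔS_total = -12.93 + 15.09 = 2.16 J/K.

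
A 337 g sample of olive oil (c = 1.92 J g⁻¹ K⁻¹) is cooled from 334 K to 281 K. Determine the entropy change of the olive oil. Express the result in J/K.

ΔS = ∫dQ_rev/T = m c ln(T₂/T₁) = 337 × 1.92 × ln(281/334) = -112 J/K.

ΔS = -112 J/K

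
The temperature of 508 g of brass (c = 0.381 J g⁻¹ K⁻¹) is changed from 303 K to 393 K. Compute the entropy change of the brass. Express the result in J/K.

ΔS = 50.3 J/K

ΔS = ∫dQ_rev/T = m c ln(T₂/T₁) = 508 × 0.381 × ln(393/303) = 50.3 J/K.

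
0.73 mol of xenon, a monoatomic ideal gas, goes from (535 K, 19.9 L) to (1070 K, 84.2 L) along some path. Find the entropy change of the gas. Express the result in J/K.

ΔS = 15.1 J/K

Entropy is a state function: ΔS = nC_V ln(T₂/T₁) + nR ln(V₂/V₁), with C_V = 3R/2 = 12.47 J mol⁻¹ K⁻¹ for a monoatomic ideal gas.
ΔS = 0.73 × [12.47 × ln(1070/535) + 8.314 × ln(84.2/19.9)] = 15.1 J/K.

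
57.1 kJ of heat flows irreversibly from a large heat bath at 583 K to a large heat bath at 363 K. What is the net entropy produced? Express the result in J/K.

ΔS_hot = −Q/T_H = −57100/583 = -97.94 J/K and ΔS_cold = +Q/T_C = 57100/363 = 157.3 J/K.
ΔS_total = -97.94 + 157.3 = 59.4 J/K, positive as the second law requires.

ΔS_total = 59.4 J/K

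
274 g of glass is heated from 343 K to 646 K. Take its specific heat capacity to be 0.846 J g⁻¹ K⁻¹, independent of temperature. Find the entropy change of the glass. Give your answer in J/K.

ΔS = ∫dQ_rev/T = m c ln(T₂/T₁) = 274 × 0.846 × ln(646/343) = 147 J/K.

ΔS = 147 J/K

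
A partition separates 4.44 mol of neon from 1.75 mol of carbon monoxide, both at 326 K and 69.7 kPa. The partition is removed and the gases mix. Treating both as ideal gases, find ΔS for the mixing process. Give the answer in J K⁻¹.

Mole fractions: x_A = 4.44/6.19 = 0.717, x_B = 0.283.
ΔS_mix = −R(n_A ln x_A + n_B ln x_B) = −8.314 × (4.44 ln 0.717 + 1.75 ln 0.283) = 30.6 J/K.

ΔS_mix = 30.6 J/K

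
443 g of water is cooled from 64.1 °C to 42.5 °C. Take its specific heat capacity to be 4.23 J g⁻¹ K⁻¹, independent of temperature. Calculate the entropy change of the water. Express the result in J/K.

In kelvin: T₁ = 337.25 K, T₂ = 315.65 K. ΔS = ∫dQ_rev/T = m c ln(T₂/T₁) = 443 × 4.23 × ln(315.65/337.25) = -124 J/K.

ΔS = -124 J/K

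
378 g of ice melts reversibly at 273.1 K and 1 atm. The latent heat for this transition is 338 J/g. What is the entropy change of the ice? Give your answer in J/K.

Heat absorbed by the substance: Q = mL = 378 × 338 = 127764 J.
At constant T, ΔS = Q_rev/T = 127764 / 273.1 = 468 J/K.

ΔS = 468 J/K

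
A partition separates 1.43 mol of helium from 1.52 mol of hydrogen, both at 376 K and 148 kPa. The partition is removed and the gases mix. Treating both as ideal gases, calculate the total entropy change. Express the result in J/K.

Mole fractions: x_A = 1.43/2.95 = 0.485, x_B = 0.515.
ΔS_mix = −R(n_A ln x_A + n_B ln x_B) = −8.314 × (1.43 ln 0.485 + 1.52 ln 0.515) = 17 J/K.

ΔS_mix = 17 J/K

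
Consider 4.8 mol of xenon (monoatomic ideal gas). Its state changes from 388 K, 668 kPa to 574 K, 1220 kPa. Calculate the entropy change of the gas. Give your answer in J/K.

ΔS = nC_p ln(T₂/T₁) − nR ln(P₂/P₁), with C_p = 5R/2 = 20.79 J mol⁻¹ K⁻¹ for a monoatomic ideal gas.
ΔS = 4.8 × [20.79 × ln(574/388) − 8.314 × ln(1220/668)] = 15 J/K.

ΔS = 15 J/K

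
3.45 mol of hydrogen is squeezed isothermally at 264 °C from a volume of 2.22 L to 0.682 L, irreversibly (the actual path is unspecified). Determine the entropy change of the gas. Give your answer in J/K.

ΔS_gas = -33.9 J/K

Entropy is a state function, so ΔS_gas depends only on the end states.
For an isothermal ideal gas ΔS_gas = nR ln(V₂/V₁) = 3.45 × 8.314 × ln(0.682/2.22) = -33.9 J/K.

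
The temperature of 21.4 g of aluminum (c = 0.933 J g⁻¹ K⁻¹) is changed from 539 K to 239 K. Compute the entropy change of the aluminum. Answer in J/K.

ΔS = -16.2 J/K

ΔS = ∫dQ_rev/T = m c ln(T₂/T₁) = 21.4 × 0.933 × ln(239/539) = -16.2 J/K.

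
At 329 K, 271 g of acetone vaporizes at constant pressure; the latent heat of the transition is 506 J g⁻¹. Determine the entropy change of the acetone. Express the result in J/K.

Heat absorbed by the substance: Q = mL = 271 × 506 = 137126 J.
At constant T, ΔS = Q_rev/T = 137126 / 329 = 417 J/K.

ΔS = 417 J/K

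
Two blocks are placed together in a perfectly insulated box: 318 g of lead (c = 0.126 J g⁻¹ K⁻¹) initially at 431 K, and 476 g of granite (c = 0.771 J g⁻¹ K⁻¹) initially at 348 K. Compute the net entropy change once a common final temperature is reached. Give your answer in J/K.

ΔS_total = 0.875 J/K

Energy balance: T_f = (m₁c₁T₁ + m₂c₂T₂)/(m₁c₁ + m₂c₂) = 356.17 K.
ΔS₁ = m₁c₁ ln(T_f/T₁) = 40.068 × ln(356.17/431) = -7.641 J/K.
ΔS₂ = m₂c₂ ln(T_f/T₂) = 366.996 × ln(356.17/348) = 8.516 J/K.
ΔS_total = -7.641 + 8.516 = 0.875 J/K.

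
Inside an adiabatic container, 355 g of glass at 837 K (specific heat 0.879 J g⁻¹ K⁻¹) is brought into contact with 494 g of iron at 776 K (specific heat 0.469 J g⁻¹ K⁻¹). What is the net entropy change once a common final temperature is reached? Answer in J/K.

Energy balance: T_f = (m₁c₁T₁ + m₂c₂T₂)/(m₁c₁ + m₂c₂) = 811.01 K.
ΔS₁ = m₁c₁ ln(T_f/T₁) = 312.045 × ln(811.01/837) = -9.844 J/K.
ΔS₂ = m₂c₂ ln(T_f/T₂) = 231.686 × ln(811.01/776) = 10.223 J/K.
ΔS_total = -9.844 + 10.223 = 0.379 J/K.

ΔS_total = 0.379 J/K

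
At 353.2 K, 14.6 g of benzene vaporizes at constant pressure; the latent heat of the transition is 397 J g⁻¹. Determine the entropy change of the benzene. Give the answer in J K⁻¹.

Heat absorbed by the substance: Q = mL = 14.6 × 397 = 5796.2 J.
At constant T, ΔS = Q_rev/T = 5796.2 / 353.2 = 16.4 J/K.

ΔS = 16.4 J/K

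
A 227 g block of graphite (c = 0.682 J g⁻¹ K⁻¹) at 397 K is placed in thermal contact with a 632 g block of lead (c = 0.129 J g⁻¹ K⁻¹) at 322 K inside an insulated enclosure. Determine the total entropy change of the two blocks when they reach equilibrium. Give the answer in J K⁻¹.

Energy balance: T_f = (m₁c₁T₁ + m₂c₂T₂)/(m₁c₁ + m₂c₂) = 371.13 K.
ΔS₁ = m₁c₁ ln(T_f/T₁) = 154.814 × ln(371.13/397) = -10.433 J/K.
ΔS₂ = m₂c₂ ln(T_f/T₂) = 81.528 × ln(371.13/322) = 11.577 J/K.
ΔS_total = -10.433 + 11.577 = 1.14 J/K.

ΔS_total = 1.14 J/K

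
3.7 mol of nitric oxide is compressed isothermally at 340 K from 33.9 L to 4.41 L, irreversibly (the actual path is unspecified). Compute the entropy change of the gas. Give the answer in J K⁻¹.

Entropy is a state function, so ΔS_gas depends only on the end states.
For an isothermal ideal gas ΔS_gas = nR ln(V₂/V₁) = 3.7 × 8.314 × ln(4.41/33.9) = -62.7 J/K.

ΔS_gas = -62.7 J/K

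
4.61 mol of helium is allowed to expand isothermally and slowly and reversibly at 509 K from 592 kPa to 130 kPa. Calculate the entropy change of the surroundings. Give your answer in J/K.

For an isothermal ideal gas ΔS_gas = nR ln(P₁/P₂) = 4.61 × 8.314 × ln(592/130) = 58.1 J/K.
The process is reversible, so ΔS_surr = −ΔS_gas = -58.1 J/K and ΔS_universe = 0.

ΔS_surr = -58.1 J/K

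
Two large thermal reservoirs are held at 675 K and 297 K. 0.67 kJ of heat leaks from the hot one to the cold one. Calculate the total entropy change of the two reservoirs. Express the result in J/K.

ΔS_total = 1.26 J/K

ΔS_hot = −Q/T_H = −670/675 = -0.9926 J/K and ΔS_cold = +Q/T_C = 670/297 = 2.256 J/K.
ΔS_total = -0.9926 + 2.256 = 1.26 J/K, positive as the second law requires.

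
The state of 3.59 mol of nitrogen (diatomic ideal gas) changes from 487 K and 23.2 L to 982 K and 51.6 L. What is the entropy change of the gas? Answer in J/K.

Entropy is a state function: ΔS = nC_V ln(T₂/T₁) + nR ln(V₂/V₁), with C_V = 5R/2 = 20.79 J mol⁻¹ K⁻¹ for a diatomic ideal gas.
ΔS = 3.59 × [20.79 × ln(982/487) + 8.314 × ln(51.6/23.2)] = 76.2 J/K.

ΔS = 76.2 J/K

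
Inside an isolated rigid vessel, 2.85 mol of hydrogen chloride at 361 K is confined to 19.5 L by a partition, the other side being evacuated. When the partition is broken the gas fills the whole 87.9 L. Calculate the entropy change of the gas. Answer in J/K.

ΔS_gas = 35.7 J/K

For an ideal gas in free expansion Q = 0 and W = 0, so T is unchanged.
Entropy is a state function; using a reversible isothermal path, ΔS_gas = nR ln(V₂/V₁) = 2.85 × 8.314 × ln(87.9/19.5) = 35.7 J/K.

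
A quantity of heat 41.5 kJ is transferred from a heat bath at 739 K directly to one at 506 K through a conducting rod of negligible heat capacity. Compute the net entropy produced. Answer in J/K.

ΔS_total = 25.9 J/K

ΔS_hot = −Q/T_H = −41500/739 = -56.16 J/K and ΔS_cold = +Q/T_C = 41500/506 = 82.02 J/K.
ΔS_total = -56.16 + 82.02 = 25.9 J/K, positive as the second law requires.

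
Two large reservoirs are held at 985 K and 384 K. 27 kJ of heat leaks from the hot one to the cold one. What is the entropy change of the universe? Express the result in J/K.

ΔS_total = 42.9 J/K

ΔS_hot = −Q/T_H = −27000/985 = -27.41 J/K and ΔS_cold = +Q/T_C = 27000/384 = 70.31 J/K.
ΔS_total = -27.41 + 70.31 = 42.9 J/K, positive as the second law requires.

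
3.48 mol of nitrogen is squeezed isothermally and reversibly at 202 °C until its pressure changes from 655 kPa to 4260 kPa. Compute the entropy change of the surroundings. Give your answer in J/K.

For an isothermal ideal gas ΔS_gas = nR ln(P₁/P₂) = 3.48 × 8.314 × ln(655/4260) = -54.2 J/K.
The process is reversible, so ΔS_surr = −ΔS_gas = 54.2 J/K and ΔS_universe = 0.

ΔS_surr = 54.2 J/K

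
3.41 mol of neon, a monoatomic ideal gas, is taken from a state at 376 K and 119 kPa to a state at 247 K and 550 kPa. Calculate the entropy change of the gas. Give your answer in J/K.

ΔS = nC_p ln(T₂/T₁) − nR ln(P₂/P₁), with C_p = 5R/2 = 20.79 J mol⁻¹ K⁻¹ for a monoatomic ideal gas.
ΔS = 3.41 × [20.79 × ln(247/376) − 8.314 × ln(550/119)] = -73.2 J/K.

ΔS = -73.2 J/K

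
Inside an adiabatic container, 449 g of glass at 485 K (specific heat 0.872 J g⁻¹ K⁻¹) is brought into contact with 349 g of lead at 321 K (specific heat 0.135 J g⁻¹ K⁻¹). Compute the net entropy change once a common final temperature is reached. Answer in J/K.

Energy balance: T_f = (m₁c₁T₁ + m₂c₂T₂)/(m₁c₁ + m₂c₂) = 467.38 K.
ΔS₁ = m₁c₁ ln(T_f/T₁) = 391.528 × ln(467.38/485) = -14.485 J/K.
ΔS₂ = m₂c₂ ln(T_f/T₂) = 47.115 × ln(467.38/321) = 17.702 J/K.
ΔS_total = -14.485 + 17.702 = 3.22 J/K.

ΔS_total = 3.22 J/K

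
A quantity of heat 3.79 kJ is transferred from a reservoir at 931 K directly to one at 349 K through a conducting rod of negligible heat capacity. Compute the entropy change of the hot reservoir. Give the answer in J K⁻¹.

The hot reservoir loses heat Q, so ΔS_hot = −Q/T_H = −3790/931 = -4.07 J/K.

ΔS_hot = -4.07 J/K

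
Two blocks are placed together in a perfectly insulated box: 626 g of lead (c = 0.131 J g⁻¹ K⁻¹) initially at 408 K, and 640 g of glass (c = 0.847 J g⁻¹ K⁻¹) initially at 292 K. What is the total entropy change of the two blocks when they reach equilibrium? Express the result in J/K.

Energy balance: T_f = (m₁c₁T₁ + m₂c₂T₂)/(m₁c₁ + m₂c₂) = 307.24 K.
ΔS₁ = m₁c₁ ln(T_f/T₁) = 82.006 × ln(307.24/408) = -23.26 J/K.
ΔS₂ = m₂c₂ ln(T_f/T₂) = 542.08 × ln(307.24/292) = 27.58 J/K.
ΔS_total = -23.26 + 27.58 = 4.32 J/K.

ΔS_total = 4.32 J/K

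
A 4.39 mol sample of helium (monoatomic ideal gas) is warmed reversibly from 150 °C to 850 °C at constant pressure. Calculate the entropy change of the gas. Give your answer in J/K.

In kelvin: T₁ = 423.15 K, T₂ = 1123.15 K. At constant pressure, ΔS = nC_p ln(T₂/T₁) with C_p = 5R/2 = 20.79 J mol⁻¹ K⁻¹.
ΔS = 4.39 × 20.79 × ln(1123.15/423.15) = 89.1 J/K.

ΔS = 89.1 J/K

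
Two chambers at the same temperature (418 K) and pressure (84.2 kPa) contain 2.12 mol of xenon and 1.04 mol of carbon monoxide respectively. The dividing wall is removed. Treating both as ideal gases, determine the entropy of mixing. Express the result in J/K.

Mole fractions: x_A = 2.12/3.16 = 0.671, x_B = 0.329.
ΔS_mix = −R(n_A ln x_A + n_B ln x_B) = −8.314 × (2.12 ln 0.671 + 1.04 ln 0.329) = 16.6 J/K.

ΔS_mix = 16.6 J/K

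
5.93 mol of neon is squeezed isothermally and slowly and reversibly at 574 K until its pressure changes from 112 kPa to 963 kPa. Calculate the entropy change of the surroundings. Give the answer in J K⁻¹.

ΔS_surr = 106 J/K

For an isothermal ideal gas ΔS_gas = nR ln(P₁/P₂) = 5.93 × 8.314 × ln(112/963) = -106 J/K.
The process is reversible, so ΔS_surr = −ΔS_gas = 106 J/K and ΔS_universe = 0.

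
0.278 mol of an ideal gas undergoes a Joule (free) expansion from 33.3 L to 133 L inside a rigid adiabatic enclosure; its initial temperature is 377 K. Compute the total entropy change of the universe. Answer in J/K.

For an ideal gas in free expansion Q = 0 and W = 0, so T is unchanged.
Entropy is a state function; using a reversible isothermal path, ΔS_gas = nR ln(V₂/V₁) = 0.278 × 8.314 × ln(133/33.3) = 3.2 J/K.
The insulated surroundings exchange no heat, so ΔS_surr = 0 and ΔS_universe = ΔS_gas.

ΔS_universe = 3.2 J/K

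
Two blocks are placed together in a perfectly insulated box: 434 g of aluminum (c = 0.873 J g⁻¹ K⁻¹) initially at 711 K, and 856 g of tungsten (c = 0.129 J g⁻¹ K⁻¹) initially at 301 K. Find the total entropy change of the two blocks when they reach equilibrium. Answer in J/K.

ΔS_total = 26.7 J/K

Energy balance: T_f = (m₁c₁T₁ + m₂c₂T₂)/(m₁c₁ + m₂c₂) = 618.47 K.
ΔS₁ = m₁c₁ ln(T_f/T₁) = 378.882 × ln(618.47/711) = -52.82 J/K.
ΔS₂ = m₂c₂ ln(T_f/T₂) = 110.424 × ln(618.47/301) = 79.52 J/K.
ΔS_total = -52.82 + 79.52 = 26.7 J/K.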